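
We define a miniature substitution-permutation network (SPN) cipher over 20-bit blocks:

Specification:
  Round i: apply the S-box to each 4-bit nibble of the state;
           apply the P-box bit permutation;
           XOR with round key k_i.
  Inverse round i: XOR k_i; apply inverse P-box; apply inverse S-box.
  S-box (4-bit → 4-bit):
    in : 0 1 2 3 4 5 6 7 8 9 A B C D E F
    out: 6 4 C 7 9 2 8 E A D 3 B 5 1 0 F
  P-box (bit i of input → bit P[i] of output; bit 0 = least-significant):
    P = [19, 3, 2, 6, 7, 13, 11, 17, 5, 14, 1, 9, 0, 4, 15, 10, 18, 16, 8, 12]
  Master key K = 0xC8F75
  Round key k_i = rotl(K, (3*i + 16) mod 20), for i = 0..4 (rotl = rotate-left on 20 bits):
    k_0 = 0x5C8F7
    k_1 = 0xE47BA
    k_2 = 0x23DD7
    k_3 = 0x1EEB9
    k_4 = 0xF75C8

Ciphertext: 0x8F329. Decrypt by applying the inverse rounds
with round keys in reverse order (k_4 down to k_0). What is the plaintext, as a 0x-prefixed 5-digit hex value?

s_0 = ciphertext = 0x8F329
s_1 = InvRound(s_0, k_4) = 0xA9446
s_2 = InvRound(s_1, k_3) = 0x8AFFF
s_3 = InvRound(s_2, k_2) = 0x6146A
s_4 = InvRound(s_3, k_1) = 0x258D4
s_5 = InvRound(s_4, k_0) = 0xBCC6E

0xBCC6E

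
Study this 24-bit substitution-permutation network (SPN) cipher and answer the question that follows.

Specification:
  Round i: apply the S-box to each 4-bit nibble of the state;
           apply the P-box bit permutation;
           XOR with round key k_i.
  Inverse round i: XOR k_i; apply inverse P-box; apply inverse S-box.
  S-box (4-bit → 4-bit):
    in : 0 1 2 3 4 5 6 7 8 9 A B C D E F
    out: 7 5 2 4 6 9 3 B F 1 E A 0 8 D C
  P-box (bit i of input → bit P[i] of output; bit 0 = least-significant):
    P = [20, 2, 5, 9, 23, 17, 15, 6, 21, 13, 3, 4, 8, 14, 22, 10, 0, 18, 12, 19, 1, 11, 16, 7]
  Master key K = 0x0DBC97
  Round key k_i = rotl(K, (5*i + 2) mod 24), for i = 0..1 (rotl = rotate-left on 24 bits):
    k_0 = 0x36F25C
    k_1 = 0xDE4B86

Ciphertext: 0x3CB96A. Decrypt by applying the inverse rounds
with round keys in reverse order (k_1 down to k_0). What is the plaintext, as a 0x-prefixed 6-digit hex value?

0xE437EB

s_0 = ciphertext = 0x3CB96A
s_1 = InvRound(s_0, k_1) = 0xD3408A
s_2 = InvRound(s_1, k_0) = 0xE437EB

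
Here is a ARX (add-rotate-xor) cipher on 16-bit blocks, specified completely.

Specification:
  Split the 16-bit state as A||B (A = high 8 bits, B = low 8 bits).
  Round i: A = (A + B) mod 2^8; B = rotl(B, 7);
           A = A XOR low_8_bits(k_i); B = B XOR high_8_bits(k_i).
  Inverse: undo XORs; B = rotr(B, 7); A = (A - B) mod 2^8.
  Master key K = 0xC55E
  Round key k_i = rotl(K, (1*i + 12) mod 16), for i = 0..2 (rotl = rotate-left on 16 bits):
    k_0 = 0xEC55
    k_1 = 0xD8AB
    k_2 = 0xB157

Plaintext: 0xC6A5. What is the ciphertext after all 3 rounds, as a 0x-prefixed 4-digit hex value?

0xC952

s_0 = plaintext = 0xC6A5
s_1 = Round(s_0, k_0) = 0x3E3E
s_2 = Round(s_1, k_1) = 0xD7C7
s_3 = Round(s_2, k_2) = 0xC952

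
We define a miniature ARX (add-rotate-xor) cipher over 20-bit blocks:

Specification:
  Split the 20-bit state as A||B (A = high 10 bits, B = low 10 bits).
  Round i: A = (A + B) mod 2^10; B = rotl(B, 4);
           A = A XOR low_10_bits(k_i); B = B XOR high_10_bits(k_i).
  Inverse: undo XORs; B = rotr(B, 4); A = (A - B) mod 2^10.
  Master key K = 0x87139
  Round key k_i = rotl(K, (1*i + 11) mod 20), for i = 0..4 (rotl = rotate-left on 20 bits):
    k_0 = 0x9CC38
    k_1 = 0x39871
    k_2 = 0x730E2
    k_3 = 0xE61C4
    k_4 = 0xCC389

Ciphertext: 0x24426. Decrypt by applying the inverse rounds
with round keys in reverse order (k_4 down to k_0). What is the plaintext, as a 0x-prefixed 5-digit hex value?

s_0 = ciphertext = 0x24426
s_1 = InvRound(s_0, k_4) = 0x59DB1
s_2 = InvRound(s_1, k_3) = 0x90662
s_3 = InvRound(s_2, k_2) = 0xBA7BA
s_4 = InvRound(s_3, k_1) = 0xD8F35
s_5 = InvRound(s_4, k_0) = 0x71D94

0x71D94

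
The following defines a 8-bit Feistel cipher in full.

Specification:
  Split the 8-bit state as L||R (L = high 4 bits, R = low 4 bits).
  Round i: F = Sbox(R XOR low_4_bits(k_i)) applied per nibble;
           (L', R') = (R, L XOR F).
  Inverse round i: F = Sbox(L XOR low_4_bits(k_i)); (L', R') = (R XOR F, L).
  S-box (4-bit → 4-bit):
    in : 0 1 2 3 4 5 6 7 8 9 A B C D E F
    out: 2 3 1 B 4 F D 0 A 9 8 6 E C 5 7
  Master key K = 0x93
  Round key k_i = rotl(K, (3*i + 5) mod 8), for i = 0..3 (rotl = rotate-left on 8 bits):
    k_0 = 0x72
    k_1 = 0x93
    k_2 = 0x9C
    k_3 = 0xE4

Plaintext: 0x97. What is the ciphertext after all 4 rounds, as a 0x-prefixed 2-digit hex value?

s_0 = plaintext = 0x97
s_1 = Round(s_0, k_0) = 0x76
s_2 = Round(s_1, k_1) = 0x68
s_3 = Round(s_2, k_2) = 0x82
s_4 = Round(s_3, k_3) = 0x25

0x25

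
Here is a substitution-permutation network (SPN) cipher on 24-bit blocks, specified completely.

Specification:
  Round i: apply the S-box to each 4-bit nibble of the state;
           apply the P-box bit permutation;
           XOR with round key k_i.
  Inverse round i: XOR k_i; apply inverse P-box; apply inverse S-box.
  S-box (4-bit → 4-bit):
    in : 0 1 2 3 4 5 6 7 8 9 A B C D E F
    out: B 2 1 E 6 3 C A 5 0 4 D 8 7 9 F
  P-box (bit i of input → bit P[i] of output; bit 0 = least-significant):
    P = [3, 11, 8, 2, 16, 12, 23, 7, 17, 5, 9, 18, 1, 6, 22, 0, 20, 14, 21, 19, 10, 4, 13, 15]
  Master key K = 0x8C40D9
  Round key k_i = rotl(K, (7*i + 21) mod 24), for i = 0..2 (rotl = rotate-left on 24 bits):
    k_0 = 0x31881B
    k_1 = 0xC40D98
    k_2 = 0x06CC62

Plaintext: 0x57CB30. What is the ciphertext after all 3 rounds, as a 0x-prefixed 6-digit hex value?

0x877E7D

s_0 = plaintext = 0x57CB30
s_1 = Round(s_0, k_0) = 0xBFD686
s_2 = Round(s_1, k_1) = 0x39EADE
s_3 = Round(s_2, k_2) = 0x877E7D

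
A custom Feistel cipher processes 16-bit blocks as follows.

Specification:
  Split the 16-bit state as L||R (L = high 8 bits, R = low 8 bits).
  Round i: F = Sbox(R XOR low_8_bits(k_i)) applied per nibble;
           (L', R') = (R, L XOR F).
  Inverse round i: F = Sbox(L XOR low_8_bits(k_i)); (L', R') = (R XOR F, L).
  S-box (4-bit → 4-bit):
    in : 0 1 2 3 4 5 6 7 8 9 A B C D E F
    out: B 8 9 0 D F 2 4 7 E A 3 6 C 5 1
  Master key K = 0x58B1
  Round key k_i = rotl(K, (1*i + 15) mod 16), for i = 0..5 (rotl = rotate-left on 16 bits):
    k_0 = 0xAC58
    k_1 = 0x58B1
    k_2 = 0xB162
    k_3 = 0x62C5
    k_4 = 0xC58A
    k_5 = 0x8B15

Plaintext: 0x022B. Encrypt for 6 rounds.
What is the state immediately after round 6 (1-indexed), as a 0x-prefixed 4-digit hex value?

0xAD42

s_0 = plaintext = 0x022B
s_1 = Round(s_0, k_0) = 0x2B42
s_2 = Round(s_1, k_1) = 0x423B
s_3 = Round(s_2, k_2) = 0x3BBC
s_4 = Round(s_3, k_3) = 0xBC75
s_5 = Round(s_4, k_4) = 0x75AD
s_6 = Round(s_5, k_5) = 0xAD42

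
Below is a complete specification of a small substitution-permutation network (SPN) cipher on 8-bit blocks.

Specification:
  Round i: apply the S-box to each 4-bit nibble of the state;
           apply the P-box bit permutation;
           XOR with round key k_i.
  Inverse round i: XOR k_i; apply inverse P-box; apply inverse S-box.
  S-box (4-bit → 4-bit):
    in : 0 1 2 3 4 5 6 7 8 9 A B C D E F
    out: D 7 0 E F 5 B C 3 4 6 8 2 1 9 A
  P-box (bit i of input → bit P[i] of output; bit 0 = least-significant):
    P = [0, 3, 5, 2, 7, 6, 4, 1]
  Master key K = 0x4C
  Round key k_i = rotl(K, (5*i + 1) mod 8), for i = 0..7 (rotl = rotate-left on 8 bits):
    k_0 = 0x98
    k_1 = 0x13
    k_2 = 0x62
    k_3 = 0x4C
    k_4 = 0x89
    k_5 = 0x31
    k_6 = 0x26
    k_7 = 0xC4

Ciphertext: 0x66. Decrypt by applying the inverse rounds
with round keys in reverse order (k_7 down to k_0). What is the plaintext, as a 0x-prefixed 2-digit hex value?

s_0 = ciphertext = 0x66
s_1 = InvRound(s_0, k_7) = 0xE9
s_2 = InvRound(s_1, k_6) = 0x66
s_3 = InvRound(s_2, k_5) = 0x3E
s_4 = InvRound(s_3, k_4) = 0x00
s_5 = InvRound(s_4, k_3) = 0xCF
s_6 = InvRound(s_5, k_2) = 0xD4
s_7 = InvRound(s_6, k_1) = 0x6E
s_8 = InvRound(s_7, k_0) = 0x47

0x47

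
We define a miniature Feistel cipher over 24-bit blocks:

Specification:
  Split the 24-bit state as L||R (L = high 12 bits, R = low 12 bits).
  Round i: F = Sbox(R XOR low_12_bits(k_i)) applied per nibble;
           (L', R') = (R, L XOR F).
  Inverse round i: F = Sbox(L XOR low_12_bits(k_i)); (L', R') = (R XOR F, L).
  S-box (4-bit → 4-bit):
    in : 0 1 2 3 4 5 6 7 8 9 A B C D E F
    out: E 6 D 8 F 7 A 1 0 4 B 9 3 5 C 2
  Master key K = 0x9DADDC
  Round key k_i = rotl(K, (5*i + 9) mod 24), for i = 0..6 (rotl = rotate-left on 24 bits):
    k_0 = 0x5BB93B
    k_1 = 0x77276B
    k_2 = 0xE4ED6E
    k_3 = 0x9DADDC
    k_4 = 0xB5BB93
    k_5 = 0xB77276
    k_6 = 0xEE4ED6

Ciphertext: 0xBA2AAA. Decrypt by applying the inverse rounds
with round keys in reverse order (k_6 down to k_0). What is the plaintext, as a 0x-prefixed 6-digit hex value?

0xE46AFC

s_0 = ciphertext = 0xBA2AAA
s_1 = InvRound(s_0, k_6) = 0xDB5BA2
s_2 = InvRound(s_1, k_5) = 0x99ADB5
s_3 = InvRound(s_2, k_4) = 0x05199A
s_4 = InvRound(s_3, k_3) = 0xC9F051
s_5 = InvRound(s_4, k_2) = 0x677C9F
s_6 = InvRound(s_5, k_1) = 0xAFC677
s_7 = InvRound(s_6, k_0) = 0xE46AFC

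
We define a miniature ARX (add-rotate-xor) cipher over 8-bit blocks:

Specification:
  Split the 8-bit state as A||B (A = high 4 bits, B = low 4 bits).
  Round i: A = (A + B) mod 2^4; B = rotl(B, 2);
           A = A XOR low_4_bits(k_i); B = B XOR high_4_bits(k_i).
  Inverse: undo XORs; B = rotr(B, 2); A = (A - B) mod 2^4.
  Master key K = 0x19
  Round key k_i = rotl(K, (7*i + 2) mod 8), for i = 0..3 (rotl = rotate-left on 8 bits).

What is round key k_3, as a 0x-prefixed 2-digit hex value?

K = 0x19
k_0 = rotl(K, (7*0+2) mod 8) = rotl(K, 2) = 0x64
k_1 = rotl(K, (7*1+2) mod 8) = rotl(K, 1) = 0x32
k_2 = rotl(K, (7*2+2) mod 8) = rotl(K, 0) = 0x19
k_3 = rotl(K, (7*3+2) mod 8) = rotl(K, 7) = 0x8C

0x8C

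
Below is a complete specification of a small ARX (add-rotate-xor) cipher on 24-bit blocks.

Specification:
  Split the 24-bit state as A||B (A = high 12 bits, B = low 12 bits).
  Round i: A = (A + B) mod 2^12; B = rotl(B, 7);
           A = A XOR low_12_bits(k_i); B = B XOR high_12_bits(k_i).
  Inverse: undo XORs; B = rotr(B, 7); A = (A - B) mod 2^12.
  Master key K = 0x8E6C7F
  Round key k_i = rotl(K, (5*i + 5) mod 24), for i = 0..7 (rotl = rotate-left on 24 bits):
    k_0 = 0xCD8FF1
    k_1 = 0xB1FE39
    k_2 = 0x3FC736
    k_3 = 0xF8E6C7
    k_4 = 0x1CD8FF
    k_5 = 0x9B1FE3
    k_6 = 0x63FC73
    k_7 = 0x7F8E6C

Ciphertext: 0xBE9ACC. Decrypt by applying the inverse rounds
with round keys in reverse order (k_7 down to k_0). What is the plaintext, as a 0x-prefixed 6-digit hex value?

s_0 = ciphertext = 0xBE9ACC
s_1 = InvRound(s_0, k_7) = 0xEEB69A
s_2 = InvRound(s_1, k_6) = 0xDF74A1
s_3 = InvRound(s_2, k_5) = 0xFFA21A
s_4 = InvRound(s_3, k_4) = 0xC1EAE7
s_5 = InvRound(s_4, k_3) = 0xDAFD2A
s_6 = InvRound(s_5, k_2) = 0xFBCADD
s_7 = InvRound(s_6, k_1) = 0x942843
s_8 = InvRound(s_7, k_0) = 0x34A369

0x34A369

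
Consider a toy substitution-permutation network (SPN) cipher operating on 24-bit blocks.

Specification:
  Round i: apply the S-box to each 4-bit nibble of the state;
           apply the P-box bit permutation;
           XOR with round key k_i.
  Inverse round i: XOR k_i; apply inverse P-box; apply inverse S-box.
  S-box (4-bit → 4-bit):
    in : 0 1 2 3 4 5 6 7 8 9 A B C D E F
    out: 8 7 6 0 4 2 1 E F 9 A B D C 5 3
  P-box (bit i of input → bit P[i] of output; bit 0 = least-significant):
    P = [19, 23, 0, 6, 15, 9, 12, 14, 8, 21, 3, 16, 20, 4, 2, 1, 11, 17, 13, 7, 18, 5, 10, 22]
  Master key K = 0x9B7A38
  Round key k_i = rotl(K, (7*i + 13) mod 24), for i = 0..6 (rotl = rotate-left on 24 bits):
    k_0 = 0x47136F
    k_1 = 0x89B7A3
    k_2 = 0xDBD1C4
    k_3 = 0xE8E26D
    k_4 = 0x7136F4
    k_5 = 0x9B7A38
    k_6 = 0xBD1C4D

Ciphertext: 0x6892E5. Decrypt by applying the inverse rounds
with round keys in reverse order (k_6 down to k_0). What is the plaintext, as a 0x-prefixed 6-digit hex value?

0x564AC8

s_0 = ciphertext = 0x6892E5
s_1 = InvRound(s_0, k_6) = 0x896DF5
s_2 = InvRound(s_1, k_5) = 0x4AEE2D
s_3 = InvRound(s_2, k_4) = 0x3BF7CC
s_4 = InvRound(s_3, k_3) = 0x7A6942
s_5 = InvRound(s_4, k_2) = 0x3CDAE5
s_6 = InvRound(s_5, k_1) = 0xEECB0A
s_7 = InvRound(s_6, k_0) = 0x564AC8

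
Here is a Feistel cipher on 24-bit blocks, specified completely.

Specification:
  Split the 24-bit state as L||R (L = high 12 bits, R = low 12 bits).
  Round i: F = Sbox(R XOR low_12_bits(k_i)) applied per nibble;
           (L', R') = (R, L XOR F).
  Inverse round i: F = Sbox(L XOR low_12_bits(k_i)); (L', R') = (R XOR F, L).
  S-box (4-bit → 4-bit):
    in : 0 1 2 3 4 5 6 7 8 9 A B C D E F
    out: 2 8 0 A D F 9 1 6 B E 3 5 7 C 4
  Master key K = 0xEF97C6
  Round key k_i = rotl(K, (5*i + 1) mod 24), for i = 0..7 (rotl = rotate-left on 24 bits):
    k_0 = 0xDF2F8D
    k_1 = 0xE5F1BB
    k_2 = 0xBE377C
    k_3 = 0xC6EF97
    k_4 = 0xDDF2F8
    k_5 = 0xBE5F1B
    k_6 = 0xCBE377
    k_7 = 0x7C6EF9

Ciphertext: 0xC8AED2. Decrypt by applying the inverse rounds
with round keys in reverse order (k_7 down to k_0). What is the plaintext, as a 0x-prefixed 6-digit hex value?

s_0 = ciphertext = 0xC8AED2
s_1 = InvRound(s_0, k_7) = 0xEC8C8A
s_2 = InvRound(s_1, k_6) = 0xBBEEC8
s_3 = InvRound(s_2, k_5) = 0x327BBE
s_4 = InvRound(s_3, k_4) = 0x3CA327
s_5 = InvRound(s_4, k_3) = 0x6D03CA
s_6 = InvRound(s_5, k_2) = 0xB2F6D0
s_7 = InvRound(s_6, k_1) = 0x86DB2F
s_8 = InvRound(s_7, k_0) = 0xAED86D

0xAED86D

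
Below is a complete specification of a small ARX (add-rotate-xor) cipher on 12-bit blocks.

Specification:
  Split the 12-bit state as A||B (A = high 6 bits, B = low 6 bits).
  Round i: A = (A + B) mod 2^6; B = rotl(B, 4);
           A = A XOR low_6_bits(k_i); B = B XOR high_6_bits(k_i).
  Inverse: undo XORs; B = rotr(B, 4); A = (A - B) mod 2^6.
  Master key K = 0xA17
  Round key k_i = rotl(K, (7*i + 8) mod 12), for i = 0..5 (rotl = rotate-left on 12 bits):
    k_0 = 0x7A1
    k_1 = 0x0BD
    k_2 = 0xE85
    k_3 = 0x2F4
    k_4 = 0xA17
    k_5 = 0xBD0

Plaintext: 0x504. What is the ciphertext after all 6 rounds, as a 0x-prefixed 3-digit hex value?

0x9EE

s_0 = plaintext = 0x504
s_1 = Round(s_0, k_0) = 0xE5F
s_2 = Round(s_1, k_1) = 0x975
s_3 = Round(s_2, k_2) = 0x7E7
s_4 = Round(s_3, k_3) = 0xCB2
s_5 = Round(s_4, k_4) = 0xCC4
s_6 = Round(s_5, k_5) = 0x9EE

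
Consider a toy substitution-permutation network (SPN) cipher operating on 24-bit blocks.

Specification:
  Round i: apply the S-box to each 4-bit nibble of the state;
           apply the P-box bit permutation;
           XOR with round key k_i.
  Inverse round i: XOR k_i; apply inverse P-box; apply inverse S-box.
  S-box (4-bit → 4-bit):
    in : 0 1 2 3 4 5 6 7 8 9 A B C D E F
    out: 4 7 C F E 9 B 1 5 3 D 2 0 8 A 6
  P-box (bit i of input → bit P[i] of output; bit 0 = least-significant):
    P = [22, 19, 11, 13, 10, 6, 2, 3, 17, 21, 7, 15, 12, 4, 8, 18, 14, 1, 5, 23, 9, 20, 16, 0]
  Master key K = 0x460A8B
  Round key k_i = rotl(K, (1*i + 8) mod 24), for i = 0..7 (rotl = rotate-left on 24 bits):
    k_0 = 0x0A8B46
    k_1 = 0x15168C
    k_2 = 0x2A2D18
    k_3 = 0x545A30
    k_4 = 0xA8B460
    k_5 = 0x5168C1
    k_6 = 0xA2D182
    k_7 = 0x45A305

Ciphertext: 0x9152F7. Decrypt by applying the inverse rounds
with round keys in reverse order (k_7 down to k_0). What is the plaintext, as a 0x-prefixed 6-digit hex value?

s_0 = ciphertext = 0x9152F7
s_1 = InvRound(s_0, k_7) = 0xB332B5
s_2 = InvRound(s_1, k_6) = 0x31FD0D
s_3 = InvRound(s_2, k_5) = 0xCC8437
s_4 = InvRound(s_3, k_4) = 0xDB6BF5
s_5 = InvRound(s_4, k_3) = 0x2DA8FE
s_6 = InvRound(s_5, k_2) = 0x0F2A1C
s_7 = InvRound(s_6, k_1) = 0xBC9874
s_8 = InvRound(s_7, k_0) = 0x9439CC

0x9439CC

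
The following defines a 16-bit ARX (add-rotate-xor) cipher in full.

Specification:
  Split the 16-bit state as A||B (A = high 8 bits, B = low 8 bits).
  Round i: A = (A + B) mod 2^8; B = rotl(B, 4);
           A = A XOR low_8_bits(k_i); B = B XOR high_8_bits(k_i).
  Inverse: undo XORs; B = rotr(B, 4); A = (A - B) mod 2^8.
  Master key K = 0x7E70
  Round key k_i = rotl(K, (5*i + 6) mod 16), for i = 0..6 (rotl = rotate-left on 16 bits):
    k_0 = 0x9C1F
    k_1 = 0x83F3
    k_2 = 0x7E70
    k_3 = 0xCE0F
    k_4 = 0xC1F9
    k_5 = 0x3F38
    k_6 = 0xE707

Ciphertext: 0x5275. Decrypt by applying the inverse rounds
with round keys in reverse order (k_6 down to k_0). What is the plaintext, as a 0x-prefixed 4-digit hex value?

0x1D69

s_0 = ciphertext = 0x5275
s_1 = InvRound(s_0, k_6) = 0x2C29
s_2 = InvRound(s_1, k_5) = 0xB361
s_3 = InvRound(s_2, k_4) = 0x400A
s_4 = InvRound(s_3, k_3) = 0x034C
s_5 = InvRound(s_4, k_2) = 0x5023
s_6 = InvRound(s_5, k_1) = 0x990A
s_7 = InvRound(s_6, k_0) = 0x1D69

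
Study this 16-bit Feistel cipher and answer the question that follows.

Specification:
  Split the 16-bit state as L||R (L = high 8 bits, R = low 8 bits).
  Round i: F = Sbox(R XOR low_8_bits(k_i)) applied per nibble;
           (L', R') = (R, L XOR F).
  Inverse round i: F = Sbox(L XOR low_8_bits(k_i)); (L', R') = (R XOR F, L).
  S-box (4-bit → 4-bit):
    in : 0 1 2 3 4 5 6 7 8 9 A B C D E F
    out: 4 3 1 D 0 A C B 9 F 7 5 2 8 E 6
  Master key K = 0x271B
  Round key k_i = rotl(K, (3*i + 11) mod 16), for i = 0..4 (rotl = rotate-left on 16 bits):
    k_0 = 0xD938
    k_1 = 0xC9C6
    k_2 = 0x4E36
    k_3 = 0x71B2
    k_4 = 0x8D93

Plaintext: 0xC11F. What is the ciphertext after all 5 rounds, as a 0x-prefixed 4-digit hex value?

s_0 = plaintext = 0xC11F
s_1 = Round(s_0, k_0) = 0x1FDA
s_2 = Round(s_1, k_1) = 0xDA2D
s_3 = Round(s_2, k_2) = 0x2DEF
s_4 = Round(s_3, k_3) = 0xEF85
s_5 = Round(s_4, k_4) = 0x85D3

0x85D3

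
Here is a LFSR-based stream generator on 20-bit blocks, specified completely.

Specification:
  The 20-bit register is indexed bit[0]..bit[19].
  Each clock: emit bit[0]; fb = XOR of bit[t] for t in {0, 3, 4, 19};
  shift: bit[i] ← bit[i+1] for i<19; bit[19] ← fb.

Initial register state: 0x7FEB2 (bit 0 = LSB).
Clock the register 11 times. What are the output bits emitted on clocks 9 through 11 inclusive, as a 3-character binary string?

reg_0 = 0x7FEB2
clock 1: out=0, reg = 0xBFF59
clock 2: out=1, reg = 0x5FFAC
clock 3: out=0, reg = 0xAFFD6
clock 4: out=0, reg = 0x57FEB
clock 5: out=1, reg = 0x2BFF5
clock 6: out=1, reg = 0x15FFA
clock 7: out=0, reg = 0x0AFFD
clock 8: out=1, reg = 0x857FE
clock 9: out=0, reg = 0xC2BFF
clock 10: out=1, reg = 0x615FF
clock 11: out=1, reg = 0xB0AFF

011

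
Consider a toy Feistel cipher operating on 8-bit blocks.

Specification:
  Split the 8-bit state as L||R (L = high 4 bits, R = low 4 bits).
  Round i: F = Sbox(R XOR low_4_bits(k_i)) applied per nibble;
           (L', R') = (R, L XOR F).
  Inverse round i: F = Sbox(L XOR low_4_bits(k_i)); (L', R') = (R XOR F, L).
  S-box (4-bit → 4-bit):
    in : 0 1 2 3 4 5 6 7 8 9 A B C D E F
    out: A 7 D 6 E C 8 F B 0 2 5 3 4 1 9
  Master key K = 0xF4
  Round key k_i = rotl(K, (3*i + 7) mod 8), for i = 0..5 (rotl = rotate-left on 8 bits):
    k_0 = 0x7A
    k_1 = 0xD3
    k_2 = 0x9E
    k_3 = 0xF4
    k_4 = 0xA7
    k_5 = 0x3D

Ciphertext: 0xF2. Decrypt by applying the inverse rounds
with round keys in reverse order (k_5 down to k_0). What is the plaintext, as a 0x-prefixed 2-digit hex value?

0xC8

s_0 = ciphertext = 0xF2
s_1 = InvRound(s_0, k_5) = 0xFF
s_2 = InvRound(s_1, k_4) = 0x4F
s_3 = InvRound(s_2, k_3) = 0x54
s_4 = InvRound(s_3, k_2) = 0x15
s_5 = InvRound(s_4, k_1) = 0x81
s_6 = InvRound(s_5, k_0) = 0xC8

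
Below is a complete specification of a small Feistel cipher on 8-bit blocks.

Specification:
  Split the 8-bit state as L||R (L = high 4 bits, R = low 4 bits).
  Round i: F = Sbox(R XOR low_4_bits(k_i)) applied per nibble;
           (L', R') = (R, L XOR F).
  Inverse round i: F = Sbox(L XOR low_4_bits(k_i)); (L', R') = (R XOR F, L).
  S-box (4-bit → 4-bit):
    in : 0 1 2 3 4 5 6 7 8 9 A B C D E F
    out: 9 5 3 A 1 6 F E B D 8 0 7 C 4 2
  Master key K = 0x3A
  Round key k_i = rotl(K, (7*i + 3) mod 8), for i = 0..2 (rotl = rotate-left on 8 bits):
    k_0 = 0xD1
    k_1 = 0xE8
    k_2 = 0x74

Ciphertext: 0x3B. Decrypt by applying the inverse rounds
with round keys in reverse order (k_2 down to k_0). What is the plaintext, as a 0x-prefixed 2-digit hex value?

s_0 = ciphertext = 0x3B
s_1 = InvRound(s_0, k_2) = 0x53
s_2 = InvRound(s_1, k_1) = 0xF5
s_3 = InvRound(s_2, k_0) = 0x1F

0x1F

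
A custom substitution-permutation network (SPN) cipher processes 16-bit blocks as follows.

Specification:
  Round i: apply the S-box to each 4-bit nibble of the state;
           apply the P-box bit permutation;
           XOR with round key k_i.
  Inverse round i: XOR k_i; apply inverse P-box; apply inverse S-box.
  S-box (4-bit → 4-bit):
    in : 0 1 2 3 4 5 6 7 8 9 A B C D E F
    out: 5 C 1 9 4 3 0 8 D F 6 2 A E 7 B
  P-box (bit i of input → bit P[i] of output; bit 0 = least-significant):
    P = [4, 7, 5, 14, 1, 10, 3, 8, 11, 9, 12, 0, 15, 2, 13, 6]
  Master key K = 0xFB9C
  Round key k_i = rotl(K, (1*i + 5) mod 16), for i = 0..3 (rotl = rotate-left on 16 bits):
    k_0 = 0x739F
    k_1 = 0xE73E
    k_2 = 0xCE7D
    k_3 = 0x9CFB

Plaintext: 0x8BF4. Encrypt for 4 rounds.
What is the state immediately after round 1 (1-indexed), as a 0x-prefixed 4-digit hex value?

s_0 = plaintext = 0x8BF4
s_1 = Round(s_0, k_0) = 0xD4FD
s_2 = Round(s_1, k_1) = 0x92D8
s_3 = Round(s_2, k_2) = 0x2301
s_4 = Round(s_3, k_3) = 0x54D0

0xD4FD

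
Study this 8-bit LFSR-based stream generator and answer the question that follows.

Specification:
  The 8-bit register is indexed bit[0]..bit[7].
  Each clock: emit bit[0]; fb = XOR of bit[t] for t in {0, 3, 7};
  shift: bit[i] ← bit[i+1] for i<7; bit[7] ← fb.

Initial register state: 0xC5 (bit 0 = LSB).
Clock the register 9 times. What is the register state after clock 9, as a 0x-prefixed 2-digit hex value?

0x1A

reg_0 = 0xC5
clock 1: out=1, reg = 0x62
clock 2: out=0, reg = 0x31
clock 3: out=1, reg = 0x98
clock 4: out=0, reg = 0x4C
clock 5: out=0, reg = 0xA6
clock 6: out=0, reg = 0xD3
clock 7: out=1, reg = 0x69
clock 8: out=1, reg = 0x34
clock 9: out=0, reg = 0x1A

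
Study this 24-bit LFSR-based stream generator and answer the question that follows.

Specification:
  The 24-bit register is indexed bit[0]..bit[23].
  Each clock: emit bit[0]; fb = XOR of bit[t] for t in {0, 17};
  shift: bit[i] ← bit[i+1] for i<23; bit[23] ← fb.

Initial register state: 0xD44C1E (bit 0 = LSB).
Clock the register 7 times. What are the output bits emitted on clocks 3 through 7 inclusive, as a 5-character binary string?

reg_0 = 0xD44C1E
clock 1: out=0, reg = 0x6A260F
clock 2: out=1, reg = 0x351307
clock 3: out=1, reg = 0x9A8983
clock 4: out=1, reg = 0x4D44C1
clock 5: out=1, reg = 0xA6A260
clock 6: out=0, reg = 0xD35130
clock 7: out=0, reg = 0xE9A898

11100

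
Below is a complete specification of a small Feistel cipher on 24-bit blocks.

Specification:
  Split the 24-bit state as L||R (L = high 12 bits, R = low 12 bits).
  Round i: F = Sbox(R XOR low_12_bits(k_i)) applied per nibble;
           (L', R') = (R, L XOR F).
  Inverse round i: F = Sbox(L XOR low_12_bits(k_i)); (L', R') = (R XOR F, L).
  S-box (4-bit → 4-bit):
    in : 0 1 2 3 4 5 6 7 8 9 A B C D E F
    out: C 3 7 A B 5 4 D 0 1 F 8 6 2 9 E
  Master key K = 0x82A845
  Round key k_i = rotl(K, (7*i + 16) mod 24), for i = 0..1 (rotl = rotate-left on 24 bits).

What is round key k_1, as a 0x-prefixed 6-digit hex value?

K = 0x82A845
k_0 = rotl(K, (7*0+16) mod 24) = rotl(K, 16) = 0x4582A8
k_1 = rotl(K, (7*1+16) mod 24) = rotl(K, 23) = 0xC15422

0xC15422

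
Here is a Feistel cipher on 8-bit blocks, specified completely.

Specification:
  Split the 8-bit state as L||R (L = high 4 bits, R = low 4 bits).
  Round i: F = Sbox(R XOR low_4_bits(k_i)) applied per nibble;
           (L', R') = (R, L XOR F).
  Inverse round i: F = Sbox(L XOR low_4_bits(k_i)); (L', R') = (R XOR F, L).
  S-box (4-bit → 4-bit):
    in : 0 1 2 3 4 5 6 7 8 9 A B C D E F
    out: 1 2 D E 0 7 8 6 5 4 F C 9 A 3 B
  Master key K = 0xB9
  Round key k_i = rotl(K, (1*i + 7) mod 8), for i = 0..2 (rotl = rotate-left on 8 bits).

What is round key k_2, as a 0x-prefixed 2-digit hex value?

K = 0xB9
k_0 = rotl(K, (1*0+7) mod 8) = rotl(K, 7) = 0xDC
k_1 = rotl(K, (1*1+7) mod 8) = rotl(K, 0) = 0xB9
k_2 = rotl(K, (1*2+7) mod 8) = rotl(K, 1) = 0x73

0x73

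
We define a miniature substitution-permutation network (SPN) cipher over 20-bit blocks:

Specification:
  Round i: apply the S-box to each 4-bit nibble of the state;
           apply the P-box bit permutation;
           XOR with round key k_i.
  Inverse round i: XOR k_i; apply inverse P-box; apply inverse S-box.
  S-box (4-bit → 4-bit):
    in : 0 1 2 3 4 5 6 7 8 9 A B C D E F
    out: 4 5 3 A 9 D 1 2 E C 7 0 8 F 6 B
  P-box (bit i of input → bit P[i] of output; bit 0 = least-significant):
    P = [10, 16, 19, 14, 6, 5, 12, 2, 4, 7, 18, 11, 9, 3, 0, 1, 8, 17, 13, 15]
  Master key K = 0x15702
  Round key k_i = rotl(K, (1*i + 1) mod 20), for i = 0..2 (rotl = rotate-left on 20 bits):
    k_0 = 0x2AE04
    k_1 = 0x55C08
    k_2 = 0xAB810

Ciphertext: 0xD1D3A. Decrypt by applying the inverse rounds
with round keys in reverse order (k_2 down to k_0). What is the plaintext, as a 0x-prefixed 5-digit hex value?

0x31CEB

s_0 = ciphertext = 0xD1D3A
s_1 = InvRound(s_0, k_2) = 0xD3072
s_2 = InvRound(s_1, k_1) = 0x03425
s_3 = InvRound(s_2, k_0) = 0x31CEB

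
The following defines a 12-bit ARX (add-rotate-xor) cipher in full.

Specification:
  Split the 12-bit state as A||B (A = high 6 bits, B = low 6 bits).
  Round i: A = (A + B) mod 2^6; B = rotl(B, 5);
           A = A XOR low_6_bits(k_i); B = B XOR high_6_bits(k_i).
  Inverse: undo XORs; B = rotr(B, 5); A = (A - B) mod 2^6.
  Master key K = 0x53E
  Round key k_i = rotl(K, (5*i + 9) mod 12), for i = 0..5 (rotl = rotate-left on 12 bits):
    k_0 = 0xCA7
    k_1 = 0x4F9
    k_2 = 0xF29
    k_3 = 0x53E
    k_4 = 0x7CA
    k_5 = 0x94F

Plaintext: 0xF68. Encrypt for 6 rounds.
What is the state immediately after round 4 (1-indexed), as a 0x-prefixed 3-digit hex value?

0x28A

s_0 = plaintext = 0xF68
s_1 = Round(s_0, k_0) = 0x0A6
s_2 = Round(s_1, k_1) = 0x440
s_3 = Round(s_2, k_2) = 0xE3C
s_4 = Round(s_3, k_3) = 0x28A
s_5 = Round(s_4, k_4) = 0x79A
s_6 = Round(s_5, k_5) = 0xDE8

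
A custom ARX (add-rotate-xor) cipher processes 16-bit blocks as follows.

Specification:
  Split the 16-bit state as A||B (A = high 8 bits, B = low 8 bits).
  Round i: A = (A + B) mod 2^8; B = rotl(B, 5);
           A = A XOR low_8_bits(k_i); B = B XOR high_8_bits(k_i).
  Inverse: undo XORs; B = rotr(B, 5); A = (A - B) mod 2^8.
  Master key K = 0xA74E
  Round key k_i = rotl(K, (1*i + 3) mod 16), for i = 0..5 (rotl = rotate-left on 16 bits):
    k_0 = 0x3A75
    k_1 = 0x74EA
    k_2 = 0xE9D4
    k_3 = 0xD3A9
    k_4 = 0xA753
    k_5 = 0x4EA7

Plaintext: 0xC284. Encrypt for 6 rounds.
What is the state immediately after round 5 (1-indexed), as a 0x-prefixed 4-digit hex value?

0x09EA

s_0 = plaintext = 0xC284
s_1 = Round(s_0, k_0) = 0x33AA
s_2 = Round(s_1, k_1) = 0x3721
s_3 = Round(s_2, k_2) = 0x8CCD
s_4 = Round(s_3, k_3) = 0xF06A
s_5 = Round(s_4, k_4) = 0x09EA
s_6 = Round(s_5, k_5) = 0x5413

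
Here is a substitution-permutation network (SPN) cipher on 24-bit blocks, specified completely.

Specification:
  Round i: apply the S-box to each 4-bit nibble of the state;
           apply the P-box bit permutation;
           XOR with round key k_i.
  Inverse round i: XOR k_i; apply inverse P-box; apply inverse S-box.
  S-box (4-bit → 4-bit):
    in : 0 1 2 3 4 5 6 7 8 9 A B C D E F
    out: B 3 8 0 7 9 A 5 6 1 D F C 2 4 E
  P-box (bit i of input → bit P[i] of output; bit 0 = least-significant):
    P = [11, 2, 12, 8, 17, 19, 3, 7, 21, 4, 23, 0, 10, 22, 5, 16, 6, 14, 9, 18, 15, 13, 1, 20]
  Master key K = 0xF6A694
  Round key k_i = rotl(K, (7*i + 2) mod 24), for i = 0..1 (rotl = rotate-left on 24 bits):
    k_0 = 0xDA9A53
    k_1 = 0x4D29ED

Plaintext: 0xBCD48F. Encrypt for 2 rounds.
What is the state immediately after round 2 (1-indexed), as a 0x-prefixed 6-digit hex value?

0x7269E1

s_0 = plaintext = 0xBCD48F
s_1 = Round(s_0, k_0) = 0x26294D
s_2 = Round(s_1, k_1) = 0x7269E1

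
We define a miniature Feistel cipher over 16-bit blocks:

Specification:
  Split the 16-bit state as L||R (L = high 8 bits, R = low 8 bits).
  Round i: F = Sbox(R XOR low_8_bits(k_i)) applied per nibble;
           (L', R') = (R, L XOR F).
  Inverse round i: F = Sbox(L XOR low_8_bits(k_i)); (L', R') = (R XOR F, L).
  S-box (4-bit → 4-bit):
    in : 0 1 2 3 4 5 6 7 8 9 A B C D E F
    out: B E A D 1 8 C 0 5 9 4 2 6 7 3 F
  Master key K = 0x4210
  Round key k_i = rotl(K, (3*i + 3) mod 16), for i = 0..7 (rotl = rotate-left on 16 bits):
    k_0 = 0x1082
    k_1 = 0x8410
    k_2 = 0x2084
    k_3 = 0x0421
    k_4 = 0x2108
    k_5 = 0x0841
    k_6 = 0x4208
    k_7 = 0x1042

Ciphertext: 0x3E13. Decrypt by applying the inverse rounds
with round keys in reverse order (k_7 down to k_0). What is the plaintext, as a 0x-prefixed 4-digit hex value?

s_0 = ciphertext = 0x3E13
s_1 = InvRound(s_0, k_7) = 0x153E
s_2 = InvRound(s_1, k_6) = 0xD915
s_3 = InvRound(s_2, k_5) = 0x80D9
s_4 = InvRound(s_3, k_4) = 0x8C80
s_5 = InvRound(s_4, k_3) = 0xC78C
s_6 = InvRound(s_5, k_2) = 0x91C7
s_7 = InvRound(s_6, k_1) = 0x9991
s_8 = InvRound(s_7, k_0) = 0x7399

0x7399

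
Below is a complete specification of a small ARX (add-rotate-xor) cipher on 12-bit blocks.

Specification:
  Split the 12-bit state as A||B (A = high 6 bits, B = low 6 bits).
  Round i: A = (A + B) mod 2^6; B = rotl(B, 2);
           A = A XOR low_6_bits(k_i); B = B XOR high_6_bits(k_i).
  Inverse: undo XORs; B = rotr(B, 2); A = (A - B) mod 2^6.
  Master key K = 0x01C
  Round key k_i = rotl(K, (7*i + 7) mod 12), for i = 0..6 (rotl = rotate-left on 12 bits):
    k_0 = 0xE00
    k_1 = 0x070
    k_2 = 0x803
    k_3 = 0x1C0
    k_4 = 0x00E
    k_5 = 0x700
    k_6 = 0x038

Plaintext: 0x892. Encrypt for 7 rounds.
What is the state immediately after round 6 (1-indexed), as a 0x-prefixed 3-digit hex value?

0x315

s_0 = plaintext = 0x892
s_1 = Round(s_0, k_0) = 0xD31
s_2 = Round(s_1, k_1) = 0x546
s_3 = Round(s_2, k_2) = 0x638
s_4 = Round(s_3, k_3) = 0x424
s_5 = Round(s_4, k_4) = 0xE92
s_6 = Round(s_5, k_5) = 0x315
s_7 = Round(s_6, k_6) = 0x655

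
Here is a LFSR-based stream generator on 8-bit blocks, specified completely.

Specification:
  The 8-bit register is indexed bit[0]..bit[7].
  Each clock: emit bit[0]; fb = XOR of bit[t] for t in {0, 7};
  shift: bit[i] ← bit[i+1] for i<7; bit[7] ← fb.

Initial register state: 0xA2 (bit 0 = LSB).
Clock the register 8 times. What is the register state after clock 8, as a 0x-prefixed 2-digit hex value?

0x61

reg_0 = 0xA2
clock 1: out=0, reg = 0xD1
clock 2: out=1, reg = 0x68
clock 3: out=0, reg = 0x34
clock 4: out=0, reg = 0x1A
clock 5: out=0, reg = 0x0D
clock 6: out=1, reg = 0x86
clock 7: out=0, reg = 0xC3
clock 8: out=1, reg = 0x61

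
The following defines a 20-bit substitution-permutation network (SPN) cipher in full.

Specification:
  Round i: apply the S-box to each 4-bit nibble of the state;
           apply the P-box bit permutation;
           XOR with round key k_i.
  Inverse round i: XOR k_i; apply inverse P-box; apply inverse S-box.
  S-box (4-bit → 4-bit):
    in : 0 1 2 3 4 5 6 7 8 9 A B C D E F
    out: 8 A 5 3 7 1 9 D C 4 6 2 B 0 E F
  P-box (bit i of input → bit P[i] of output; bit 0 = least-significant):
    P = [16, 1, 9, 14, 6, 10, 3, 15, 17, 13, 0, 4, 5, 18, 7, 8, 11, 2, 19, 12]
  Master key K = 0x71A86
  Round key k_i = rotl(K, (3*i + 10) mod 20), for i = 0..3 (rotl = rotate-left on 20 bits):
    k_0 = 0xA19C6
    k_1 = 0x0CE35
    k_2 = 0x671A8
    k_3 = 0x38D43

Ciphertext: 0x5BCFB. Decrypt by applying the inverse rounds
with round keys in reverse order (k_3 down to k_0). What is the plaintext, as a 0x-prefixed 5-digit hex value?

s_0 = ciphertext = 0x5BCFB
s_1 = InvRound(s_0, k_3) = 0x0FC9D
s_2 = InvRound(s_1, k_2) = 0x3C71D
s_3 = InvRound(s_2, k_1) = 0x56595
s_4 = InvRound(s_3, k_0) = 0x7BF3C

0x7BF3C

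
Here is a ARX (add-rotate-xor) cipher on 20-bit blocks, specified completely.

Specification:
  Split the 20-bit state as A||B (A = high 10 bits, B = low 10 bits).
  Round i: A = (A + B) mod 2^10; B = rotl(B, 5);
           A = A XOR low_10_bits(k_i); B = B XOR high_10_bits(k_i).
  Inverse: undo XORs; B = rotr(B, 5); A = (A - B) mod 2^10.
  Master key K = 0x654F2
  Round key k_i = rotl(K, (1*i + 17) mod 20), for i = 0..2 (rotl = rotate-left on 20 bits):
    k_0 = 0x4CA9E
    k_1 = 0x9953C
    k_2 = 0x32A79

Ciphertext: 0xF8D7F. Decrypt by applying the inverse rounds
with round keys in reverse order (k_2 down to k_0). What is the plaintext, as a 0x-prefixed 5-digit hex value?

0x75281

s_0 = ciphertext = 0xF8D7F
s_1 = InvRound(s_0, k_2) = 0xBB6AD
s_2 = InvRound(s_1, k_1) = 0xB2D06
s_3 = InvRound(s_2, k_0) = 0x75281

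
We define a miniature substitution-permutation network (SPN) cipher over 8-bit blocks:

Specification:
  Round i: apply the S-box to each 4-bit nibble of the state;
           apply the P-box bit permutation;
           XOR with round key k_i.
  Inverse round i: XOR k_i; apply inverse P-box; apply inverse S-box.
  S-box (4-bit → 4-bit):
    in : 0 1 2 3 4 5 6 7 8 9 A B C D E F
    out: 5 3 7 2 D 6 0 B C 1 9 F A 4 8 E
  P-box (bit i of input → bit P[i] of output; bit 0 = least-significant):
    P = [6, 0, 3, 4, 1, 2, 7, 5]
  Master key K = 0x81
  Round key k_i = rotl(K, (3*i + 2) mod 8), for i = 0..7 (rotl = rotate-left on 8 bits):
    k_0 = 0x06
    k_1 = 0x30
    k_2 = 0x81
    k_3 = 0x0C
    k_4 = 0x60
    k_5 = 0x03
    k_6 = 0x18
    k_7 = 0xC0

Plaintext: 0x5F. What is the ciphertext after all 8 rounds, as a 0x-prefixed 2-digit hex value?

s_0 = plaintext = 0x5F
s_1 = Round(s_0, k_0) = 0x9B
s_2 = Round(s_1, k_1) = 0x6B
s_3 = Round(s_2, k_2) = 0xD8
s_4 = Round(s_3, k_3) = 0x94
s_5 = Round(s_4, k_4) = 0x3A
s_6 = Round(s_5, k_5) = 0x57
s_7 = Round(s_6, k_6) = 0xCD
s_8 = Round(s_7, k_7) = 0xEC

0xEC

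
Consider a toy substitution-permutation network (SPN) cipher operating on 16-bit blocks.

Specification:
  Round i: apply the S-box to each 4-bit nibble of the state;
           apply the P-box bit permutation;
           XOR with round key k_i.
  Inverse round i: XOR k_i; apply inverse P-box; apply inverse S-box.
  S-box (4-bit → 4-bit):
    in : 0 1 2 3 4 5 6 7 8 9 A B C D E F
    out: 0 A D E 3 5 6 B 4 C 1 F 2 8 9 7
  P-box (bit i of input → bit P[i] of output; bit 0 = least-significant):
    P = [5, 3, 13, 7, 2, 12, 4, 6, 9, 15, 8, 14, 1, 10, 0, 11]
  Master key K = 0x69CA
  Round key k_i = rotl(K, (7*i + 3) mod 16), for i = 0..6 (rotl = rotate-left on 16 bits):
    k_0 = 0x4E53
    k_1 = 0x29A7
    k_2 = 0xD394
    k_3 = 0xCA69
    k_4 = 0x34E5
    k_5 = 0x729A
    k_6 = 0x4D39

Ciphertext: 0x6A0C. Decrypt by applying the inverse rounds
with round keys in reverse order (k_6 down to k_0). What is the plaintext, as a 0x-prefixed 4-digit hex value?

0x2C82

s_0 = ciphertext = 0x6A0C
s_1 = InvRound(s_0, k_6) = 0x6555
s_2 = InvRound(s_1, k_5) = 0xF571
s_3 = InvRound(s_2, k_4) = 0x035D
s_4 = InvRound(s_3, k_3) = 0xD35A
s_5 = InvRound(s_4, k_2) = 0xA0E1
s_6 = InvRound(s_5, k_1) = 0xE6E0
s_7 = InvRound(s_6, k_0) = 0x2C82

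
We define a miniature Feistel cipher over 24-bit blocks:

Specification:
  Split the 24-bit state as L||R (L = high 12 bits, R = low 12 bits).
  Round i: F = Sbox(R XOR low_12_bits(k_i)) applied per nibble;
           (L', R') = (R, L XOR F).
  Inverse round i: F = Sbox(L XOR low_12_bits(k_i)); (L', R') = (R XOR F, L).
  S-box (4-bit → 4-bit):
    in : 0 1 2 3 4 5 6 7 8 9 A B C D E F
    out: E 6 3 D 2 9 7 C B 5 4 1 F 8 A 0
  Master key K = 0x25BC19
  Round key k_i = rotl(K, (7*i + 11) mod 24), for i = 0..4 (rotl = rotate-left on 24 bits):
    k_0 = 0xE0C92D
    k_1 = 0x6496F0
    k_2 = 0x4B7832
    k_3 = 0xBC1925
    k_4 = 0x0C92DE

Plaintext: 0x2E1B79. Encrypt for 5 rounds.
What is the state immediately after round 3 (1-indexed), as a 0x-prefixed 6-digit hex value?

0x7C4174

s_0 = plaintext = 0x2E1B79
s_1 = Round(s_0, k_0) = 0xB79173
s_2 = Round(s_1, k_1) = 0x1737C4
s_3 = Round(s_2, k_2) = 0x7C4174
s_4 = Round(s_3, k_3) = 0x174C52
s_5 = Round(s_4, k_4) = 0xC52BCB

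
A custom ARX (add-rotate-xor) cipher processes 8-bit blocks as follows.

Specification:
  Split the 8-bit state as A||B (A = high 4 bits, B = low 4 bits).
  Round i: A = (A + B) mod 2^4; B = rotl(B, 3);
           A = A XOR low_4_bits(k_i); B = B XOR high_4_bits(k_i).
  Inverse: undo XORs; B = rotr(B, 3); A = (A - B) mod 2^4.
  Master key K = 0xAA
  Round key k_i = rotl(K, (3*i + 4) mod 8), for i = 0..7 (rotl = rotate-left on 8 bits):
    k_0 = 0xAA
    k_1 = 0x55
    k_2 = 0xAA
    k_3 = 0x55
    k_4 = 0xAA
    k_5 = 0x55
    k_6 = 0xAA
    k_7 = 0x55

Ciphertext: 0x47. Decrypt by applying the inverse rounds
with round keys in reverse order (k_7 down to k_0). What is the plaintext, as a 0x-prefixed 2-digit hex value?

s_0 = ciphertext = 0x47
s_1 = InvRound(s_0, k_7) = 0xD4
s_2 = InvRound(s_1, k_6) = 0xAD
s_3 = InvRound(s_2, k_5) = 0xE1
s_4 = InvRound(s_3, k_4) = 0xD7
s_5 = InvRound(s_4, k_3) = 0x44
s_6 = InvRound(s_5, k_2) = 0x1D
s_7 = InvRound(s_6, k_1) = 0x31
s_8 = InvRound(s_7, k_0) = 0x27

0x27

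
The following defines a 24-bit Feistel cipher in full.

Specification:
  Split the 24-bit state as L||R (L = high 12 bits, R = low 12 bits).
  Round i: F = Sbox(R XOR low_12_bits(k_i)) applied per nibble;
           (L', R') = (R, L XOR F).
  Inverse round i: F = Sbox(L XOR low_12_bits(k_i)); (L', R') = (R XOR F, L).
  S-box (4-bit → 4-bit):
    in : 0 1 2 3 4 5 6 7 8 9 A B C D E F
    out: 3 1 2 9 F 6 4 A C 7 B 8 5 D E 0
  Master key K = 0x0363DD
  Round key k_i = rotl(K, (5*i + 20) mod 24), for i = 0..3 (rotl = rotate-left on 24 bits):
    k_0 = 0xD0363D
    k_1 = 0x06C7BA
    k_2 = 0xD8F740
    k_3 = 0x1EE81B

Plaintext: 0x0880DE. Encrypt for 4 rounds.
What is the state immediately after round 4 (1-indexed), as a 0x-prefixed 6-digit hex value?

0xA95BC8

s_0 = plaintext = 0x0880DE
s_1 = Round(s_0, k_0) = 0x0DE461
s_2 = Round(s_1, k_1) = 0x461906
s_3 = Round(s_2, k_2) = 0x906A95
s_4 = Round(s_3, k_3) = 0xA95BC8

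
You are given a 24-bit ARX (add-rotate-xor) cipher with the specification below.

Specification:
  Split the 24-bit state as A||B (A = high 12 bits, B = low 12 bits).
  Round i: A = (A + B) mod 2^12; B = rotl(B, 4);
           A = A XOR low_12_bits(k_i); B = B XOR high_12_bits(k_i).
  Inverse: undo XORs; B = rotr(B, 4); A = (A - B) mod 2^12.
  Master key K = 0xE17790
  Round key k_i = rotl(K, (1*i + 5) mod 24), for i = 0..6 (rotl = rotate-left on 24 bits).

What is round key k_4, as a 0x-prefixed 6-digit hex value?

0xEF21C2

K = 0xE17790
k_0 = rotl(K, (1*0+5) mod 24) = rotl(K, 5) = 0x2EF21C
k_1 = rotl(K, (1*1+5) mod 24) = rotl(K, 6) = 0x5DE438
k_2 = rotl(K, (1*2+5) mod 24) = rotl(K, 7) = 0xBBC870
k_3 = rotl(K, (1*3+5) mod 24) = rotl(K, 8) = 0x7790E1
k_4 = rotl(K, (1*4+5) mod 24) = rotl(K, 9) = 0xEF21C2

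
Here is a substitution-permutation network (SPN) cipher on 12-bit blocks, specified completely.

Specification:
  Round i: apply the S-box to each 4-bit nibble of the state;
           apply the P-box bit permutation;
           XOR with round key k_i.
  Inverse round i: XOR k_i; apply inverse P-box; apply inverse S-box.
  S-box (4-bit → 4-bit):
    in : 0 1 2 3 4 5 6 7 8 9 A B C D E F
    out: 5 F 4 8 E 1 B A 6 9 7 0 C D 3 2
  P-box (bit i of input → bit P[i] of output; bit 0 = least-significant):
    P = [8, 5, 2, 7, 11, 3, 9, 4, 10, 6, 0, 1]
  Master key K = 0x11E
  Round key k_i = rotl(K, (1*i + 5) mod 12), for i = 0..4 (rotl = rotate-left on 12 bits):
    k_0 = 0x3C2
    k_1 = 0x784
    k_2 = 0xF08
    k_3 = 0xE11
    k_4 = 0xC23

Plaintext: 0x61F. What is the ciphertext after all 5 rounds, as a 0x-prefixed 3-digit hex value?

0x7FE

s_0 = plaintext = 0x61F
s_1 = Round(s_0, k_0) = 0xDB8
s_2 = Round(s_1, k_1) = 0x3A3
s_3 = Round(s_2, k_2) = 0x582
s_4 = Round(s_3, k_3) = 0x81D
s_5 = Round(s_4, k_4) = 0x7FE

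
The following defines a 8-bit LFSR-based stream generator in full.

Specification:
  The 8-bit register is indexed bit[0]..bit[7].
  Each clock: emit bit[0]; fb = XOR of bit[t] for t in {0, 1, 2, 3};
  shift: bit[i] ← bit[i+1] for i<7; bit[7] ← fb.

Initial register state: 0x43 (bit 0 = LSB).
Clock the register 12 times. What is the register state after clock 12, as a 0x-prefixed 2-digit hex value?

reg_0 = 0x43
clock 1: out=1, reg = 0x21
clock 2: out=1, reg = 0x90
clock 3: out=0, reg = 0x48
clock 4: out=0, reg = 0xA4
clock 5: out=0, reg = 0xD2
clock 6: out=0, reg = 0xE9
clock 7: out=1, reg = 0x74
clock 8: out=0, reg = 0xBA
clock 9: out=0, reg = 0x5D
clock 10: out=1, reg = 0xAE
clock 11: out=0, reg = 0xD7
clock 12: out=1, reg = 0xEB

0xEB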